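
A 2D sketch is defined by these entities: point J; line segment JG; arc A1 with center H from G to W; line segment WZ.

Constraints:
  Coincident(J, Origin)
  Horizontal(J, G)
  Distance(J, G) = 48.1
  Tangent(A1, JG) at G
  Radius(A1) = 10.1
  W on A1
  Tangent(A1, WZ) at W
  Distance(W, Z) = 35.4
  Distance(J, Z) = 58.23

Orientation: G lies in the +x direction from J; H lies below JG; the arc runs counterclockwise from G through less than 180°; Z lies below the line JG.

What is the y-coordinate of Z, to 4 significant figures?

-45.13

J is at the origin; JG is horizontal with |JG| = 48.1 and G on the +x side, so G = (48.10, 0.000). Since A1 is tangent to JG there, HG ⟂ JG, so H = G + (0, -10.1) = (48.10, -10.10). Since HW ⟂ WZ (tangency), |HZ| = √(10.1² + 35.4²) = 36.81 regardless of where W sits on A1. So Z lies on both circle(J, 58.23) and circle(H, 36.81); the below-JG intersection is Z = (36.79, -45.13). W is the foot of the tangent from Z: W = (38.01, -9.754).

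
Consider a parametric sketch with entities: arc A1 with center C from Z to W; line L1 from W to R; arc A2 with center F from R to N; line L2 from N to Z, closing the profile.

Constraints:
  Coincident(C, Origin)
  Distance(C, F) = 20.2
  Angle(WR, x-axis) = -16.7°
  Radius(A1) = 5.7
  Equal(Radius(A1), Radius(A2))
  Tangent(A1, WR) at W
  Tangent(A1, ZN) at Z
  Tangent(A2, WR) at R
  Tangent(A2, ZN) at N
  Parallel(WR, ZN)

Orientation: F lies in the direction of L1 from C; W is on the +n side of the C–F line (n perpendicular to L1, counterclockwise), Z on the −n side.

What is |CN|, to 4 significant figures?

20.99

Tangency of A1 to both parallel lines with radius 5.7 puts W and Z at C ± 5.7·n: W = (1.638, 5.460), Z = (-1.638, -5.460). Equal radii place R and N the same way about F: R = F + 5.7·n = (20.99, -0.3451), N = F − 5.7·n = (17.71, -11.26). Then |CN| = |N − C| = 20.99.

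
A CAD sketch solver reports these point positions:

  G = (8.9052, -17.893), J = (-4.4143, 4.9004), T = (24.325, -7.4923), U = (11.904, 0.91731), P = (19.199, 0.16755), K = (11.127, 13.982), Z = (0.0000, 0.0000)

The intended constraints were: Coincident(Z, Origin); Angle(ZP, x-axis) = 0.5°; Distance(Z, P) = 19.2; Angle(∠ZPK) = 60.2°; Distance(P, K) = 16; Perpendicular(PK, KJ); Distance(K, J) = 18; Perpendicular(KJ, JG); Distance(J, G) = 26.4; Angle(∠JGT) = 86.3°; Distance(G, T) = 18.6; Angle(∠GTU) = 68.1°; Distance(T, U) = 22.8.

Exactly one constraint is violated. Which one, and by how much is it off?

Distance(T, U) = 22.8 — off by 7.80.

Z = (0.00, 0.00) ✓; ZP at 0.5000° ✓; |ZP| = 19.20 ✓; ∠ZPK = 60.20° ✓; |PK| = 16.00 ✓; ∠(PK, KJ) = 90.00° ✓; |KJ| = 18.00 ✓; ∠(KJ, JG) = 90.00° ✓; |JG| = 26.40 ✓; ∠JGT = 86.30° ✓; |GT| = 18.60 ✓; ∠GTU = 68.10° ✓; |TU| = 15.00 ✗.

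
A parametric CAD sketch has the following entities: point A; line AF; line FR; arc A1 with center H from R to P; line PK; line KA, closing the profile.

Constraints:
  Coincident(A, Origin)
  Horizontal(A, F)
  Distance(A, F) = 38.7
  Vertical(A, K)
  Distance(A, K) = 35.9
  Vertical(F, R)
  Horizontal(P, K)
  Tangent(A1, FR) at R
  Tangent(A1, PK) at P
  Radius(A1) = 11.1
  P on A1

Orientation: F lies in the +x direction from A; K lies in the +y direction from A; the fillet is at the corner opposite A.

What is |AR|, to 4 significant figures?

45.96

The virtual corner opposite A is at (38.70, 35.90). Since A1 is tangent to FR there, HR ⟂ FR and tangency of A1 to PK means the radius HP is perpendicular to PK, with radius 11.1, so the center H sits 11.1 in from both sides at H = (27.60, 24.80). That places the tangent points at R = (38.70, 24.80) on FR and P = (27.60, 35.90) on PK. Then |AR| = |R − A| = 45.96.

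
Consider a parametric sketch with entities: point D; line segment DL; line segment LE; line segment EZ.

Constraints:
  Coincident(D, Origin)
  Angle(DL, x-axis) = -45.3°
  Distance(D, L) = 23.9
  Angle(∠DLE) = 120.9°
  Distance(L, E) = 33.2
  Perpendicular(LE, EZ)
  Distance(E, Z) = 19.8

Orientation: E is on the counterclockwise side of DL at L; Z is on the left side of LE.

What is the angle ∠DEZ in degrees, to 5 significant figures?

65.726°

D is at the origin; DL runs at -45.3° with length 23.9, so L = 23.9·(cos -45.3°, sin -45.3°) = (16.811, -16.988). ∠DLE = 120.9°, so LE runs at -45.3° + (180° − 120.9°) = 13.800° from the x-axis; with |LE| = 33.2, E = L + 33.2·(cos 13.800°, sin 13.800°) = (49.053, -9.0688). The perpendicularity gives EZ at right angles to LE; with |EZ| = 19.8 on the left of LE, Z = E + 19.8·(-0.23853, 0.97113) = (44.330, 10.160). Then cos ∠DEZ = ED·EZ / (|ED||EZ|), giving 65.726°.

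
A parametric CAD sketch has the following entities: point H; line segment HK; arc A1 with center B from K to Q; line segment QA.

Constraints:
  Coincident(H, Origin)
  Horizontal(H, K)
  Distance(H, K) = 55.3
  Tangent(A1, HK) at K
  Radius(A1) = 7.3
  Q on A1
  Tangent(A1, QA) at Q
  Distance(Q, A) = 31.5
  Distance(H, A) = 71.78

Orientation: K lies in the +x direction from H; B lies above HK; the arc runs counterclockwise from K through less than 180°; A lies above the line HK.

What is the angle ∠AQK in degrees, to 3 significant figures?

133°

Checks: ∠(BK, KH) = 90.00° ✓; |BK| = 7.300 ✓; |BQ| = 7.300 ✓; ∠(BQ, QA) = 90.00° ✓; |QA| = 31.50 ✓; |HA| = 71.78 ✓.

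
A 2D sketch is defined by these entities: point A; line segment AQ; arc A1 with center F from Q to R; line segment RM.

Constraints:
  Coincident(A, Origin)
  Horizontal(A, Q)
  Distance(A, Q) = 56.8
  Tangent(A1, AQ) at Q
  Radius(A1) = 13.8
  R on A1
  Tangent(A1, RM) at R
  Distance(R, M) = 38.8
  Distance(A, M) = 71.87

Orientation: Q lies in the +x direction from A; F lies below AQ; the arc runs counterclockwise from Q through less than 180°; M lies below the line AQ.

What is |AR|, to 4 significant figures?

45.75

Checks: |FQ| = 13.80 ✓; |FR| = 13.80 ✓; ∠(FR, RM) = 90.00° ✓; |RM| = 38.80 ✓; |AM| = 71.87 ✓.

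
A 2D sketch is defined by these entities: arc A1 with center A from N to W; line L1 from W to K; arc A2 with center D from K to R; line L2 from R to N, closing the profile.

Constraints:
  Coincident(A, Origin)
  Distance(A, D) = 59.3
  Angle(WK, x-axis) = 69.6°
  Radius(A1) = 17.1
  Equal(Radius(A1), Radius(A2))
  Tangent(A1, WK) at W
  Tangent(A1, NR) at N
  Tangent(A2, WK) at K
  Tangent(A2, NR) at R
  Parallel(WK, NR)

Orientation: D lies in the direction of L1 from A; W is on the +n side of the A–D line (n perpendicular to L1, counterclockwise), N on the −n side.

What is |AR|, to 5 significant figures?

61.716

Tangency of A1 to both parallel lines with radius 17.1 puts W and N at A ± 17.1·n: W = (-16.028, 5.9606), N = (16.028, -5.9606). Equal radii place K and R the same way about D: K = D + 17.1·n = (4.6428, 61.541), R = D − 17.1·n = (36.698, 49.620). Then |AR| = |R − A| = 61.716.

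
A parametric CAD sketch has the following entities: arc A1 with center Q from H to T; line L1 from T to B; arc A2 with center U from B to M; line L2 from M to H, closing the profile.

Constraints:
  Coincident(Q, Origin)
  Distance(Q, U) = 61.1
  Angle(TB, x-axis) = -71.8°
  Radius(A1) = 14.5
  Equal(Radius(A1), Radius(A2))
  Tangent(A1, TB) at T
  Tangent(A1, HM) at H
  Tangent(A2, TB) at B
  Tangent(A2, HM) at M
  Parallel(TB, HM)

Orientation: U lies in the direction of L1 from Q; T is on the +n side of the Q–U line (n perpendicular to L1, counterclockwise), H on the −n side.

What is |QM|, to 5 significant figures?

62.797

The slot axis is L1's direction at -71.8°, so u = (cos -71.8°, sin -71.8°) = (0.31233, -0.94997) and n = (−sin -71.8°, cos -71.8°) = (0.94997, 0.31233). Q is at the origin and U lies 61.1 along u from Q, so U = 61.1·u = (19.084, -58.043). Tangency of A1 to both parallel lines with radius 14.5 puts T and H at Q ± 14.5·n: T = (13.775, 4.5289), H = (-13.775, -4.5289). Equal radii place B and M the same way about U: B = U + 14.5·n = (32.858, -53.514), M = U − 14.5·n = (5.3091, -62.572). Then |QM| = |M − Q| = 62.797.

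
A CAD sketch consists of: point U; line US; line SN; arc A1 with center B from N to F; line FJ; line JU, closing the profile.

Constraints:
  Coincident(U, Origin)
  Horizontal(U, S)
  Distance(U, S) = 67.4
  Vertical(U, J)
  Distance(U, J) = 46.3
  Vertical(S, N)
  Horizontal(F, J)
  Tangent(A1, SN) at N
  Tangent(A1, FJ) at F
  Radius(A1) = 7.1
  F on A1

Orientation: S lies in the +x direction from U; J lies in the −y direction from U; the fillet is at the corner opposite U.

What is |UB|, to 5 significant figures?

71.922

U is at the origin; US is horizontal with |US| = 67.4 and S on the +x side, so S = (67.400, 0.0000). UJ is vertical with |UJ| = 46.3 and J on the −y side, so J = (0.0000, -46.300). The virtual corner opposite U is at (67.400, -46.300). The tangent condition forces BN to be normal to SN and tangency of A1 to FJ means the radius BF is perpendicular to FJ, with radius 7.1, so the center B sits 7.1 in from both sides at B = (60.300, -39.200). Then |UB| = |B − U| = 71.922.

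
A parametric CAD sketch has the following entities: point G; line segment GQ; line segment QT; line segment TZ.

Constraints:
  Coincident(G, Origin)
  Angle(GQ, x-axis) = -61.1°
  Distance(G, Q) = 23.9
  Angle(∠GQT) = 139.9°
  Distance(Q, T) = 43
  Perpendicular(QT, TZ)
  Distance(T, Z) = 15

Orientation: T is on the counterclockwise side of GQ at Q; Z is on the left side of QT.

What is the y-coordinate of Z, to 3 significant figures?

-22.3

∠GQT = 139.9°, so QT runs at -61.1° + (180° − 139.9°) = -21.0° from the x-axis; with |QT| = 43.0, T = Q + 43.0·(cos -21.0°, sin -21.0°) = (51.7, -36.3). The perpendicularity gives TZ at right angles to QT; with |TZ| = 15.0 on the left of QT, Z = T + 15.0·(0.358, 0.934) = (57.1, -22.3). So Z.y = -22.3.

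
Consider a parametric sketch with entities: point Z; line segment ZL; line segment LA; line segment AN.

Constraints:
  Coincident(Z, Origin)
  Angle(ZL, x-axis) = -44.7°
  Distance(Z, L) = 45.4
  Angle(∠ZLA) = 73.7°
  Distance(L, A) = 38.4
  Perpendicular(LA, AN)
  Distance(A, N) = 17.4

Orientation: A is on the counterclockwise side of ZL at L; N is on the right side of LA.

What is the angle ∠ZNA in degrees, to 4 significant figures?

22.82°

∠ZLA = 73.7°, so LA runs at -44.7° + (180° − 73.7°) = 61.60° from the x-axis; with |LA| = 38.4, A = L + 38.4·(cos 61.60°, sin 61.60°) = (50.53, 1.844). The perpendicularity gives AN at right angles to LA; with |AN| = 17.4 on the right of LA, N = A + 17.4·(0.8796, -0.4756) = (65.84, -6.431). Then cos ∠ZNA = NZ·NA / (|NZ||NA|), giving 22.82°.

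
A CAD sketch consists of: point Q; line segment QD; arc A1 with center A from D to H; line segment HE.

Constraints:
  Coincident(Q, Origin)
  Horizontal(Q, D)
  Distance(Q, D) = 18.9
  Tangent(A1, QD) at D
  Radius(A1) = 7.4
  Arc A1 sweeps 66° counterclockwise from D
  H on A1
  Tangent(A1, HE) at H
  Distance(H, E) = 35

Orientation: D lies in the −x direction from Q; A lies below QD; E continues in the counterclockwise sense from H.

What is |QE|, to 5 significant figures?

53.982

Q is at the origin; Q and D share the same y with |QD| = 18.9 and D on the −x side, so D = (-18.900, 0.0000). A1 meets QD tangentially, so AD is at right angles to QD, so A = D + (0, -7.4) = (-18.900, -7.4000). On A1, D sits at bearing 90° from A; a 66° counterclockwise sweep puts H at bearing 156°, so H = A + 7.4·(cos 156°, sin 156°) = (-25.660, -4.3901). Tangency of A1 to HE means the radius AH is perpendicular to HE, so HE runs along (−sin 156°, cos 156°); with |HE| = 35.0, E = (-39.896, -36.364). Then |QE| = |E − Q| = 53.982.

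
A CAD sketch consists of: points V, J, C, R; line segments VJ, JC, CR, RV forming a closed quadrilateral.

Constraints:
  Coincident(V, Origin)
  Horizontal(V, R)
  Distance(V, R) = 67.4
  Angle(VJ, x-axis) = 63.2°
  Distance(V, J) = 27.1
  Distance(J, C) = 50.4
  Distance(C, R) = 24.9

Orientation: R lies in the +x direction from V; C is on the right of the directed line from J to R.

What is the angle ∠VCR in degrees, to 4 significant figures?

132.6°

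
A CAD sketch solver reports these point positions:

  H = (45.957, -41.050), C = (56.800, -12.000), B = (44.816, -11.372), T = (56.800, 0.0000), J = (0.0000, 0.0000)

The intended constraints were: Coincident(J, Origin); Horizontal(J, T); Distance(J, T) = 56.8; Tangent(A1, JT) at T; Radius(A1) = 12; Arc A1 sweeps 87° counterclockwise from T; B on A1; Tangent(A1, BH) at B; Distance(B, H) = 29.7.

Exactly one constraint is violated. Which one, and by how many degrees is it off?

Tangent(A1, BH) at B — off by 5.20°.

J = (0.00, 0.00) ✓; J.y = 0.00, T.y = 0.00 ✓; |JT| = 56.80 ✓; ∠(CT, TJ) = 90.00° ✓; |CT| = 12.00 ✓; bearing(C→B) − bearing(C→T) = 87.00° ✓; |CB| = 12.00 ✓; ∠(CB, BH) = 84.80° ✗; |BH| = 29.70 ✓.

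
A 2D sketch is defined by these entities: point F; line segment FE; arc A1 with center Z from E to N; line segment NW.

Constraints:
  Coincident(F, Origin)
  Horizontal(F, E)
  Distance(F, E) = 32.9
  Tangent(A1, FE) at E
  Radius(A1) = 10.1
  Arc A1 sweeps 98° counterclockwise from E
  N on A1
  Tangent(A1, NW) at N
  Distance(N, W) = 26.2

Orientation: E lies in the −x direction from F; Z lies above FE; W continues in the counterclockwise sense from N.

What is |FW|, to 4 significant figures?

45.90

On A1, E sits at bearing -90° from Z; a 98° counterclockwise sweep puts N at bearing 8°, so N = Z + 10.1·(cos 8°, sin 8°) = (-22.90, 11.51). Since A1 is tangent to NW there, ZN ⟂ NW, so NW runs along (−sin 8°, cos 8°); with |NW| = 26.2, W = (-26.54, 37.45). Then |FW| = |W − F| = 45.90.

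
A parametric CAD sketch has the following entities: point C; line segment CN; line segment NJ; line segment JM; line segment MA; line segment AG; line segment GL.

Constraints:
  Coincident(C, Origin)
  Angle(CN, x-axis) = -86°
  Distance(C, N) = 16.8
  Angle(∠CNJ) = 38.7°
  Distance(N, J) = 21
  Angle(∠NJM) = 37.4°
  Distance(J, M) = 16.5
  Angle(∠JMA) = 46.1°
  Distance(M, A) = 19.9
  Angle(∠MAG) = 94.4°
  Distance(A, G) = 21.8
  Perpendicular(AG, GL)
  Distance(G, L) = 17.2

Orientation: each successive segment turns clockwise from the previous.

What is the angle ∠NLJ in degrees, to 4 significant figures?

23.91°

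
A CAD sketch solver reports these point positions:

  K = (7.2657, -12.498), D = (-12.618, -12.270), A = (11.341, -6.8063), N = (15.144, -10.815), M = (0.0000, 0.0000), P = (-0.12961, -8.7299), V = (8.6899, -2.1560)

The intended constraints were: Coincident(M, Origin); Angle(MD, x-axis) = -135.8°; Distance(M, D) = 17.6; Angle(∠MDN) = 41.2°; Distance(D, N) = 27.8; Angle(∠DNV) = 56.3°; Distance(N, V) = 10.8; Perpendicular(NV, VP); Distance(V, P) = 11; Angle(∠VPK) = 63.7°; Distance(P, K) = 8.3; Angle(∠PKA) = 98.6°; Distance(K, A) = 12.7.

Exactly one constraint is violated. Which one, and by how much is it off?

Distance(K, A) = 12.7 — off by 5.70.

M = (0.00, 0.00) ✓; MD at -135.8° ✓; |MD| = 17.60 ✓; ∠MDN = 41.20° ✓; |DN| = 27.80 ✓; ∠DNV = 56.30° ✓; |NV| = 10.80 ✓; ∠(NV, VP) = 90.00° ✓; |VP| = 11.00 ✓; ∠VPK = 63.70° ✓; |PK| = 8.300 ✓; ∠PKA = 98.60° ✓; |KA| = 7.000 ✗.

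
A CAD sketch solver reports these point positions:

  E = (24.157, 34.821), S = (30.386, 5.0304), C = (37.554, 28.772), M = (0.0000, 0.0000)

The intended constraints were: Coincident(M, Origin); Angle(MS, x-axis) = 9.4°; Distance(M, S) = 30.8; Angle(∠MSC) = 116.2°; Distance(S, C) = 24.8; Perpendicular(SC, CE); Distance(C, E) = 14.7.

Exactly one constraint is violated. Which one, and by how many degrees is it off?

Perpendicular(SC, CE) — off by 7.50°.

M = (0.00, 0.00) ✓; MS at 9.400° ✓; |MS| = 30.80 ✓; ∠MSC = 116.2° ✓; |SC| = 24.80 ✓; ∠(SC, CE) = 82.50° ✗; |CE| = 14.70 ✓.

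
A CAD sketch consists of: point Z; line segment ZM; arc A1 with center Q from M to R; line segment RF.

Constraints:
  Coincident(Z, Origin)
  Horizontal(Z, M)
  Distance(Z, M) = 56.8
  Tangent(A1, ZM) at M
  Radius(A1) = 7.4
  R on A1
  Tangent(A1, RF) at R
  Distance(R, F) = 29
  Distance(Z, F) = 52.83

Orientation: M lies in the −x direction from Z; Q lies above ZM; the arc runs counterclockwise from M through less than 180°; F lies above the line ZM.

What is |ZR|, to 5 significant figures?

49.997

Z is at the origin; ZM is horizontal with |ZM| = 56.8 and M on the −x side, so M = (-56.800, 0.0000). Since A1 is tangent to ZM there, QM ⟂ ZM, so Q = M + (0, 7.4) = (-56.800, 7.4000). Since QR ⟂ RF (tangency), |QF| = √(7.4² + 29.0²) = 29.929 regardless of where R sits on A1. So F lies on both circle(Z, 52.83) and circle(Q, 29.929); the above-ZM intersection is F = (-41.268, 32.984). R is the foot of the tangent from F: R = (-49.721, 5.2430).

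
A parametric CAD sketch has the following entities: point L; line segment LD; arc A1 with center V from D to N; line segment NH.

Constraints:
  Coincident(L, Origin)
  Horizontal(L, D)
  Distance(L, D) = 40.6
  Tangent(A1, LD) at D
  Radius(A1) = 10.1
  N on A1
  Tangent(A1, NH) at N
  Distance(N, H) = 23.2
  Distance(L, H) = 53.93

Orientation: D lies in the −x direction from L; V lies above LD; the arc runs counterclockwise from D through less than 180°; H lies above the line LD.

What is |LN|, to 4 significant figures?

34.40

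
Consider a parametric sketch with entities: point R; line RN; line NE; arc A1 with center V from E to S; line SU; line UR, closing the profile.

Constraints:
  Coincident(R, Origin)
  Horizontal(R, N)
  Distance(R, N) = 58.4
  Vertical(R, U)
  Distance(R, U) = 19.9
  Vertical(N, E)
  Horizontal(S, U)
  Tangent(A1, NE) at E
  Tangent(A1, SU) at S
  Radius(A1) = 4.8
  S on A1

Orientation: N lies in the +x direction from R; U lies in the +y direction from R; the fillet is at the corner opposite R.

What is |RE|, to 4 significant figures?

60.32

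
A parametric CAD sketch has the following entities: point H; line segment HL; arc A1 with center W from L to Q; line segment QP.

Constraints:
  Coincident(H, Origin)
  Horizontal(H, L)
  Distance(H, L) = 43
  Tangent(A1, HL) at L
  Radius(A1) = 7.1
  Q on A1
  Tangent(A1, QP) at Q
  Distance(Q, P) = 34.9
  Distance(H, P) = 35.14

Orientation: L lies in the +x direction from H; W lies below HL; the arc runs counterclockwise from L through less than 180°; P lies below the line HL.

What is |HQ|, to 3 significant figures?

37.4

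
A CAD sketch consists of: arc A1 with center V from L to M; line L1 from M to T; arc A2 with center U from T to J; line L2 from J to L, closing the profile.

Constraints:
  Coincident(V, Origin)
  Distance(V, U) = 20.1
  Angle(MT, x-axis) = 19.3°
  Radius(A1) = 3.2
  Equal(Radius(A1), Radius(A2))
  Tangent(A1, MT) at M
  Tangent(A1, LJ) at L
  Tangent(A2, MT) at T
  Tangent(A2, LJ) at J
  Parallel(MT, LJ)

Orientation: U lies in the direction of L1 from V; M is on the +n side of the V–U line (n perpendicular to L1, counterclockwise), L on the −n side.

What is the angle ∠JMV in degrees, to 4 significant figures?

72.34°

The slot axis is L1's direction at 19.3°, so u = (cos 19.3°, sin 19.3°) = (0.9438, 0.3305) and n = (−sin 19.3°, cos 19.3°) = (-0.3305, 0.9438). V is at the origin and U lies 20.1 along u from V, so U = 20.1·u = (18.97, 6.643). Tangency of A1 to both parallel lines with radius 3.2 puts M and L at V ± 3.2·n: M = (-1.058, 3.020), L = (1.058, -3.020). Equal radii place T and J the same way about U: T = U + 3.2·n = (17.91, 9.664), J = U − 3.2·n = (20.03, 3.623). Then cos ∠JMV = MJ·MV / (|MJ||MV|), giving 72.34°.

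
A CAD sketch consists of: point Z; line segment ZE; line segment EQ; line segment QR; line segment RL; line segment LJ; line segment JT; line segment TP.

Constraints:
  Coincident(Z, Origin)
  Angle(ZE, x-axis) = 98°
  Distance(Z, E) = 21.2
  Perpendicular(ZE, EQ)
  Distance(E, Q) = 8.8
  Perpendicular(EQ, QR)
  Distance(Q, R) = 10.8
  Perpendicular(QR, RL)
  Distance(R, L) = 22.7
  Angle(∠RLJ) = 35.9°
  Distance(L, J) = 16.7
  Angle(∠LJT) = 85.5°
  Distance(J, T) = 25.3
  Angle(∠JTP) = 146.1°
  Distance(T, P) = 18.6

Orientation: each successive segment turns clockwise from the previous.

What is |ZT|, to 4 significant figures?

12.89

Z is at the origin; ZE runs at 98.0° with length 21.2, so E = (-2.950, 20.99). ZE ⟂ EQ, so EQ runs at 8.000°; with |EQ| = 8.8, Q = (5.764, 22.22). EQ ⟂ QR, so QR runs at -82.00°; with |QR| = 10.8, R = (7.267, 11.52). QR is perpendicular to RL, so RL runs at -172.0°; with |RL| = 22.7, L = (-15.21, 8.364). ∠RLJ = 35.9° gives LJ at 43.90° from the x-axis; with |LJ| = 16.7, J = (-3.179, 19.94). ∠LJT = 85.5° gives JT at -50.60° from the x-axis; with |JT| = 25.3, T = (12.88, 0.3939). Then |ZT| = |T − Z| = 12.89.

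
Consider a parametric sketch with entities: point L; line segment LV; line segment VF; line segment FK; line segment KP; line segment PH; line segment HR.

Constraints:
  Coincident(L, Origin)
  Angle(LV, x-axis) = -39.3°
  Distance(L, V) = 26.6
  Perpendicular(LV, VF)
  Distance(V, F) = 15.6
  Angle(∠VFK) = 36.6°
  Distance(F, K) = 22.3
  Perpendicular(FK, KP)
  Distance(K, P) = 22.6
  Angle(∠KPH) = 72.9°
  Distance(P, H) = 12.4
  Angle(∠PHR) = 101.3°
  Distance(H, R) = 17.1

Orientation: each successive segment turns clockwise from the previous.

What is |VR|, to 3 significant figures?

7.37

∠KPH = 72.9° gives PH at -110° from the x-axis; with |PH| = 12.4, H = (30.1, -19.4). ∠PHR = 101.3° gives HR at 171° from the x-axis; with |HR| = 17.1, R = (13.2, -16.8). Then |VR| = |R − V| = 7.37.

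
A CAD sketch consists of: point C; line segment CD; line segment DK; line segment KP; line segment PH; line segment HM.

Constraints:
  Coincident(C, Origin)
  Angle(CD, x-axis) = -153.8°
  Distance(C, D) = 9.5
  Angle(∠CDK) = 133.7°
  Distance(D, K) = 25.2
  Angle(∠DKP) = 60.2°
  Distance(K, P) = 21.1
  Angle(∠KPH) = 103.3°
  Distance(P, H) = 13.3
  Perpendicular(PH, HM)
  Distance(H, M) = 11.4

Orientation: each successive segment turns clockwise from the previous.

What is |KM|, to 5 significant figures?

20.322

C is at the origin; CD runs at -153.8° with length 9.5, so D = (-8.5240, -4.1943). ∠CDK = 133.7° gives DK at 159.90° from the x-axis; with |DK| = 25.2, K = (-32.189, 4.4659). ∠DKP = 60.2° gives KP at 40.100° from the x-axis; with |KP| = 21.1, P = (-16.049, 18.057). ∠KPH = 103.3° gives PH at -36.600° from the x-axis; with |PH| = 13.3, H = (-5.3718, 10.127). PH ⟂ HM, so HM runs at -126.60°; with |HM| = 11.4, M = (-12.169, 0.97502). Then |KM| = |M − K| = 20.322.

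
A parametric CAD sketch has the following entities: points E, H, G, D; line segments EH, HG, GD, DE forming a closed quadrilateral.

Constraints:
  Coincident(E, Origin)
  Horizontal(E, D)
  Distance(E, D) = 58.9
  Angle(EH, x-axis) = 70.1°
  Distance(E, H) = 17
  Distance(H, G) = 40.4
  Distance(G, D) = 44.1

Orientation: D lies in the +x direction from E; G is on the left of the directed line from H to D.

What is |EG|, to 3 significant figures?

55.2

E is at the origin; ED is horizontal with |ED| = 58.9 and D in +x, so D = (58.9, 0). EH runs at 70.1° with |EH| = 17.0, so H = (5.79, 16.0). G is determined by |HG| = 40.4 and |GD| = 44.1 together: it lies at the intersection of circle(H, 40.4) and circle(D, 44.1). With |HD| = 55.5, the foot of the radical line on HD is 24.9 from H and the perpendicular offset is √(40.4² − 24.9²) = 31.8. Taking the left-of-HD solution: G = (38.8, 39.3).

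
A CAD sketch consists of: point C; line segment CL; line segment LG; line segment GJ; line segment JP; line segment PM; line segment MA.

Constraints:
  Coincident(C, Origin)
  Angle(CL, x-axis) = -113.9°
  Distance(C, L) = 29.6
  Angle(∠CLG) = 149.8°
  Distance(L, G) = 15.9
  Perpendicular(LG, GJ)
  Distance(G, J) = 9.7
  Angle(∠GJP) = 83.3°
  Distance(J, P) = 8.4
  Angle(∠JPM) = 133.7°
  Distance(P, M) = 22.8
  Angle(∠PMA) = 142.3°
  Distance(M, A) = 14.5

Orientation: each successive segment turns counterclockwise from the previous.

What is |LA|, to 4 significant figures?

24.72

C is at the origin; CL runs at -113.9° with length 29.6, so L = (-11.99, -27.06). ∠CLG = 149.8° gives LG at -83.70° from the x-axis; with |LG| = 15.9, G = (-10.25, -42.87). LG ⟂ GJ, so GJ runs at 6.300°; with |GJ| = 9.7, J = (-0.6060, -41.80). ∠GJP = 83.3° gives JP at 103.0° from the x-axis; with |JP| = 8.4, P = (-2.496, -33.62). ∠JPM = 133.7° gives PM at 149.3° from the x-axis; with |PM| = 22.8, M = (-22.10, -21.98). ∠PMA = 142.3° gives MA at -173.0° from the x-axis; with |MA| = 14.5, A = (-36.49, -23.74). Then |LA| = |A − L| = 24.72.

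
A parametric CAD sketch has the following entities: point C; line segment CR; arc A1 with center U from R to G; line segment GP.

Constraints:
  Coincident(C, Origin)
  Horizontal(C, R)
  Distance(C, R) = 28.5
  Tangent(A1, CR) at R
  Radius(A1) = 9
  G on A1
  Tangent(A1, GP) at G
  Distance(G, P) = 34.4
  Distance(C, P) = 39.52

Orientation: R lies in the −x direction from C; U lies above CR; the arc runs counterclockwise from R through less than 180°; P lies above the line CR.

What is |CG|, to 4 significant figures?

20.89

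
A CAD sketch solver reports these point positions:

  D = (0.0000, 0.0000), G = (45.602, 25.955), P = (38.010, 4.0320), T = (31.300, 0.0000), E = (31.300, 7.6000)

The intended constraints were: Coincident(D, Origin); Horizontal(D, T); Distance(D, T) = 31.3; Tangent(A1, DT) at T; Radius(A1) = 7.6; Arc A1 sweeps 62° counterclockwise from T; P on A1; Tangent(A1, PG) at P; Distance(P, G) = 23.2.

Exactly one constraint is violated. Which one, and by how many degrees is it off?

Tangent(A1, PG) at P — off by 8.90°.

D = (0.00, 0.00) ✓; D.y = 0.00, T.y = 0.00 ✓; |DT| = 31.30 ✓; ∠(ET, TD) = 90.00° ✓; |ET| = 7.600 ✓; bearing(E→P) − bearing(E→T) = 62.00° ✓; |EP| = 7.600 ✓; ∠(EP, PG) = 81.10° ✗; |PG| = 23.20 ✓.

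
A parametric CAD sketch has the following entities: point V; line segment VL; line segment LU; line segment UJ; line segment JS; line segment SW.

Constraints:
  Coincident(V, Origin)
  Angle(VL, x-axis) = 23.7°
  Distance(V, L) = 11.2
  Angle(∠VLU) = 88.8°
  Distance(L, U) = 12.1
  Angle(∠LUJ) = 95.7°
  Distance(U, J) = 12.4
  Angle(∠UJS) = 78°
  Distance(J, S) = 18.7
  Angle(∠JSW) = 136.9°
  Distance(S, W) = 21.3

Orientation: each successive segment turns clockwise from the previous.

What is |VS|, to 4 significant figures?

5.565

∠LUJ = 95.7° gives UJ at -151.8° from the x-axis; with |UJ| = 12.4, J = (3.958, -12.54). ∠UJS = 78.0° gives JS at 106.2° from the x-axis; with |JS| = 18.7, S = (-1.259, 5.421). Then |VS| = |S − V| = 5.565.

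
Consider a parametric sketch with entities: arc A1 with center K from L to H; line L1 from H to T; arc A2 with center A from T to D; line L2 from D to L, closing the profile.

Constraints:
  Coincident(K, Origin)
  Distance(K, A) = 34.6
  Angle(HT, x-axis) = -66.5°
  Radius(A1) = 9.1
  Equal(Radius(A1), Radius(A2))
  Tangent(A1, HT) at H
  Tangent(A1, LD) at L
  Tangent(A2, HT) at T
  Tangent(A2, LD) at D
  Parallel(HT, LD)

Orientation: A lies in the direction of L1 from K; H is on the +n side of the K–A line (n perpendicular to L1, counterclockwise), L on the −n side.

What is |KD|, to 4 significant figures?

35.78

Tangency of A1 to both parallel lines with radius 9.1 puts H and L at K ± 9.1·n: H = (8.345, 3.629), L = (-8.345, -3.629). Equal radii place T and D the same way about A: T = A + 9.1·n = (22.14, -28.10), D = A − 9.1·n = (5.451, -35.36). Then |KD| = |D − K| = 35.78.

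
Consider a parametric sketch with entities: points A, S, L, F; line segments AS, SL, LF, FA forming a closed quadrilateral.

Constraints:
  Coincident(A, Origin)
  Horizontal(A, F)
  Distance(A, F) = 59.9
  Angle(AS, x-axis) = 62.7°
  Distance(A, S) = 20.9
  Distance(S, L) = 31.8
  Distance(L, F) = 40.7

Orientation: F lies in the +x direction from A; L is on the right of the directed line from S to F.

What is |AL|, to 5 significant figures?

23.596

A is at the origin; A and F share the same y with |AF| = 59.9 and F in +x, so F = (59.9, 0). AS runs at 62.7° with |AS| = 20.9, so S = (9.5858, 18.572). L is determined by |SL| = 31.8 and |LF| = 40.7 together: it lies at the intersection of circle(S, 31.8) and circle(F, 40.7). With |SF| = 53.632, the foot of the radical line on SF is 20.801 from S and the perpendicular offset is √(31.8² − 20.801²) = 24.053. Taking the right-of-SF solution: L = (20.770, -11.196).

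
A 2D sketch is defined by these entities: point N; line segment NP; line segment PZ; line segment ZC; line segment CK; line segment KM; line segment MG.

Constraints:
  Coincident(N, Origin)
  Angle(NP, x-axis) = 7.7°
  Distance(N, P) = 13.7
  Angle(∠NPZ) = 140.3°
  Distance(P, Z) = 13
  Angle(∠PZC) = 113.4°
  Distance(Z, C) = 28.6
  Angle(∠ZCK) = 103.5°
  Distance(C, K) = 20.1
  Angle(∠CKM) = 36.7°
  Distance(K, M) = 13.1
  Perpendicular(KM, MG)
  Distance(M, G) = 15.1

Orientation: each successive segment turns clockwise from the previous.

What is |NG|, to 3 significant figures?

42.7

N is at the origin; NP runs at 7.7° with length 13.7, so P = (13.6, 1.84). ∠NPZ = 140.3° gives PZ at -32.0° from the x-axis; with |PZ| = 13.0, Z = (24.6, -5.05). ∠PZC = 113.4° gives ZC at -98.6° from the x-axis; with |ZC| = 28.6, C = (20.3, -33.3). ∠ZCK = 103.5° gives CK at -175° from the x-axis; with |CK| = 20.1, K = (0.298, -35.0). ∠CKM = 36.7° gives KM at 41.6° from the x-axis; with |KM| = 13.1, M = (10.1, -26.4). The perpendicularity gives MG at right angles to KM, so MG runs at -48.4°; with |MG| = 15.1, G = (20.1, -37.6). Then |NG| = |G − N| = 42.7.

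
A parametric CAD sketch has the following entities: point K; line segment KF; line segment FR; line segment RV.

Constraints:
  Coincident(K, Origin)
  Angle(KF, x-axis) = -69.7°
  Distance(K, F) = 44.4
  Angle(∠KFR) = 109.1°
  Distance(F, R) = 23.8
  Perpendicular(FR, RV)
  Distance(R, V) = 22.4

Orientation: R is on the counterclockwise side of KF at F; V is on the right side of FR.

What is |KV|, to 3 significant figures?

74.9

K is at the origin; KF runs at -69.7° with length 44.4, so F = 44.4·(cos -69.7°, sin -69.7°) = (15.4, -41.6). ∠KFR = 109.1°, so FR runs at -69.7° + (180° − 109.1°) = 1.20° from the x-axis; with |FR| = 23.8, R = F + 23.8·(cos 1.20°, sin 1.20°) = (39.2, -41.1). FR ⟂ RV; with |RV| = 22.4 on the right of FR, V = R + 22.4·(0.0209, -1.00) = (39.7, -63.5). Then |KV| = |V − K| = 74.9.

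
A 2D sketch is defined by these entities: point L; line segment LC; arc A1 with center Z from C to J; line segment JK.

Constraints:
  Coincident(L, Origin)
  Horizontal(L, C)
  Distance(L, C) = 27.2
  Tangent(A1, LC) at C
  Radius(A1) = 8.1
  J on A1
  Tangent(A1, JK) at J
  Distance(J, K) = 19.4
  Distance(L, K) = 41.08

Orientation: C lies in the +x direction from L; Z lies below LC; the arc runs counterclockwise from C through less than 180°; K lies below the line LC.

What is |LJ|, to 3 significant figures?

23.3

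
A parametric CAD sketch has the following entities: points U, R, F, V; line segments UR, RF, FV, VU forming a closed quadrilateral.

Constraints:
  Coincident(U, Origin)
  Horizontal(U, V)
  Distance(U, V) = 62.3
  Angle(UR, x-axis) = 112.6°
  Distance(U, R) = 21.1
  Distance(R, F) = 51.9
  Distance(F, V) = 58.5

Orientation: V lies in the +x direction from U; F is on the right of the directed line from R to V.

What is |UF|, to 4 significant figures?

30.80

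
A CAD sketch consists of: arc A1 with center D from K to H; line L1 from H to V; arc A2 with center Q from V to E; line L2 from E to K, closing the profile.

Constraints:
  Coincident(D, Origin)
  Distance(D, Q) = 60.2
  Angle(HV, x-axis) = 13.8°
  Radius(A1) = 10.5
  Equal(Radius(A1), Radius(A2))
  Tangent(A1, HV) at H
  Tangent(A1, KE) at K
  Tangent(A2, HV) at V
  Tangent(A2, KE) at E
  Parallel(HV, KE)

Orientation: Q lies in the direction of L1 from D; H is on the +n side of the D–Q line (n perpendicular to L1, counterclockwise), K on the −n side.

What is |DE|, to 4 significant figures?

61.11

The slot axis is L1's direction at 13.8°, so u = (cos 13.8°, sin 13.8°) = (0.9711, 0.2385) and n = (−sin 13.8°, cos 13.8°) = (-0.2385, 0.9711). D is at the origin and Q lies 60.2 along u from D, so Q = 60.2·u = (58.46, 14.36). Tangency of A1 to both parallel lines with radius 10.5 puts H and K at D ± 10.5·n: H = (-2.505, 10.20), K = (2.505, -10.20). Equal radii place V and E the same way about Q: V = Q + 10.5·n = (55.96, 24.56), E = Q − 10.5·n = (60.97, 4.163). Then |DE| = |E − D| = 61.11.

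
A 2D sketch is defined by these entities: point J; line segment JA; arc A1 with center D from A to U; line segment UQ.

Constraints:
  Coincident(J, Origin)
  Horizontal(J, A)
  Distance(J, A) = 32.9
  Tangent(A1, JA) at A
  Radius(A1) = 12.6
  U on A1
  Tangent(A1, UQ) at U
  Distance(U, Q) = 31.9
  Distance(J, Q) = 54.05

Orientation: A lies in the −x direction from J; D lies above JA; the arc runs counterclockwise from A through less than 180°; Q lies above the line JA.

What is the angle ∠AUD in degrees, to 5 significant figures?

38.684°

J is at the origin; J and A share the same y with |JA| = 32.9 and A on the −x side, so A = (-32.900, 0.0000). Tangency of A1 to JA means the radius DA is perpendicular to JA, so D = A + (0, 12.6) = (-32.900, 12.600). Since DU ⟂ UQ (tangency), |DQ| = √(12.6² + 31.9²) = 34.298 regardless of where U sits on A1. So Q lies on both circle(J, 54.05) and circle(D, 34.298); the above-JA intersection is Q = (-27.581, 46.483). U is the foot of the tangent from Q: U = (-20.605, 15.355).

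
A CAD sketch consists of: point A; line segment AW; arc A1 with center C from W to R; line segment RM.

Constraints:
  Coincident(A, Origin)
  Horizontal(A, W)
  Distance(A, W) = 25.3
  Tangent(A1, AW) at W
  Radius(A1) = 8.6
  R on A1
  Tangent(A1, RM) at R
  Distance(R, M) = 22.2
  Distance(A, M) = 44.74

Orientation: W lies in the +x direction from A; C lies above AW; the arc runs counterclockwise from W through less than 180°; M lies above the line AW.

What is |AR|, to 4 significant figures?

35.15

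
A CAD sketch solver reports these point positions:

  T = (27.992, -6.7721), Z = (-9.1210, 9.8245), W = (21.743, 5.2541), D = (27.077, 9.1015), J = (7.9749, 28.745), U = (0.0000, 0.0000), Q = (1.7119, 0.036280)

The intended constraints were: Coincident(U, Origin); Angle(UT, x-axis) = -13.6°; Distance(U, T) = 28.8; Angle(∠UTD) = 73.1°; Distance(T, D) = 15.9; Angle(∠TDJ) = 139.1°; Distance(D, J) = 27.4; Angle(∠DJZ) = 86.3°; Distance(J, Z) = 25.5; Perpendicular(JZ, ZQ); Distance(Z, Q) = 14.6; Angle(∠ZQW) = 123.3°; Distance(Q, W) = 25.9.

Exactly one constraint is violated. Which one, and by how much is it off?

Distance(Q, W) = 25.9 — off by 5.20.

U = (0.00, 0.00) ✓; UT at -13.60° ✓; |UT| = 28.80 ✓; ∠UTD = 73.10° ✓; |TD| = 15.90 ✓; ∠TDJ = 139.1° ✓; |DJ| = 27.40 ✓; ∠DJZ = 86.30° ✓; |JZ| = 25.50 ✓; ∠(JZ, ZQ) = 90.00° ✓; |ZQ| = 14.60 ✓; ∠ZQW = 123.3° ✓; |QW| = 20.70 ✗.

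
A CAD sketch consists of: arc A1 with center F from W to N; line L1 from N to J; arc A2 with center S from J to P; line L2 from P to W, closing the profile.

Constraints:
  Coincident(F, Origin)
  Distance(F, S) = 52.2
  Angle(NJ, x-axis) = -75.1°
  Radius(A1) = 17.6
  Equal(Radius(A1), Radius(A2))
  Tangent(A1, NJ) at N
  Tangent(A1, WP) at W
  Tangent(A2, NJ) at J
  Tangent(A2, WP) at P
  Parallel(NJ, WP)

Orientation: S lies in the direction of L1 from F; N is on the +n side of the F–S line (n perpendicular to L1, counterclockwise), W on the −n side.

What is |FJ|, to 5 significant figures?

55.087

The slot axis is L1's direction at -75.1°, so u = (cos -75.1°, sin -75.1°) = (0.25713, -0.96638) and n = (−sin -75.1°, cos -75.1°) = (0.96638, 0.25713). F is at the origin and S lies 52.2 along u from F, so S = 52.2·u = (13.422, -50.445). Tangency of A1 to both parallel lines with radius 17.6 puts N and W at F ± 17.6·n: N = (17.008, 4.5255), W = (-17.008, -4.5255). Equal radii place J and P the same way about S: J = S + 17.6·n = (30.431, -45.919), P = S − 17.6·n = (-3.5859, -54.970). Then |FJ| = |J − F| = 55.087.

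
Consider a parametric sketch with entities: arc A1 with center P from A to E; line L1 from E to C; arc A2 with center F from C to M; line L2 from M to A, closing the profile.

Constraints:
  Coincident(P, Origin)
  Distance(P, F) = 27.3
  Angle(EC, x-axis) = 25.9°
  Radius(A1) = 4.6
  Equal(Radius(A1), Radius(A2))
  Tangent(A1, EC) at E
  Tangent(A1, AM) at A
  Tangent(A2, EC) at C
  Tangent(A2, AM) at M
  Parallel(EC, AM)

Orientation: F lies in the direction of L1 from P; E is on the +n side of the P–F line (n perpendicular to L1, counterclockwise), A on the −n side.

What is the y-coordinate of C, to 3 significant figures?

16.1

The slot axis is L1's direction at 25.9°, so u = (cos 25.9°, sin 25.9°) = (0.900, 0.437) and n = (−sin 25.9°, cos 25.9°) = (-0.437, 0.900). P is at the origin and F lies 27.3 along u from P, so F = 27.3·u = (24.6, 11.9). Tangency of A1 to both parallel lines with radius 4.6 puts E and A at P ± 4.6·n: E = (-2.01, 4.14), A = (2.01, -4.14). Equal radii place C and M the same way about F: C = F + 4.6·n = (22.5, 16.1), M = F − 4.6·n = (26.6, 7.79). So C.y = 16.1.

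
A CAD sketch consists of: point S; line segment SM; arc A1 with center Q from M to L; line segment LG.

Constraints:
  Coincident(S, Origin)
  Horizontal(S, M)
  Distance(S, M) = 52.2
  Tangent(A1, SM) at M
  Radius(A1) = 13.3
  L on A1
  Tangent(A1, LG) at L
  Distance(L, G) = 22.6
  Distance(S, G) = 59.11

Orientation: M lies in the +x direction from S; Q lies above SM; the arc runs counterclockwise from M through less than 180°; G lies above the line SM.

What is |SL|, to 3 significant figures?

65.5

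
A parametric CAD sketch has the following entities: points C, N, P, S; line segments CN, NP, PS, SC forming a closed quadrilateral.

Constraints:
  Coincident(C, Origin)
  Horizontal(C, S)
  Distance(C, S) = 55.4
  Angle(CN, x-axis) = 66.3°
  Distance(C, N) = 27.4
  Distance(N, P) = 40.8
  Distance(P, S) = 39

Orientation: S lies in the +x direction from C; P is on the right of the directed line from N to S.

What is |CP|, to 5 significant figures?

24.384

C is at the origin; C and S share the same y with |CS| = 55.4 and S in +x, so S = (55.4, 0). CN runs at 66.3° with |CN| = 27.4, so N = (11.013, 25.089). P is determined by |NP| = 40.8 and |PS| = 39.0 together: it lies at the intersection of circle(N, 40.8) and circle(S, 39.0). With |NS| = 50.987, the foot of the radical line on NS is 26.902 from N and the perpendicular offset is √(40.8² − 26.902²) = 30.675. Taking the right-of-NS solution: P = (19.339, -14.852).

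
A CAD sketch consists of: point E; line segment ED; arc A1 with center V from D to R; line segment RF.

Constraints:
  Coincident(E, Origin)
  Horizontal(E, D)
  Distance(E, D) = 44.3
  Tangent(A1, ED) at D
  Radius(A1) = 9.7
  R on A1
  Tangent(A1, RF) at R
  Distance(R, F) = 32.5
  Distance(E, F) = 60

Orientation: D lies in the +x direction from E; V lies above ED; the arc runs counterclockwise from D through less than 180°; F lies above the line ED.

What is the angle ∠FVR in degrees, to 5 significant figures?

73.382°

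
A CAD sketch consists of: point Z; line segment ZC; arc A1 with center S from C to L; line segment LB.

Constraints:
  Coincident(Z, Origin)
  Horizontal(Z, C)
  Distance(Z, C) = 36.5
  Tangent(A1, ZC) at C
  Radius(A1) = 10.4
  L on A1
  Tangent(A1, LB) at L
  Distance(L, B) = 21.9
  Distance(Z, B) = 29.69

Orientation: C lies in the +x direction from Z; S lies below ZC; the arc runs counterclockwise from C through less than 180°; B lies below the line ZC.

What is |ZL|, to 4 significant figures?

27.93

Checks: |SL| = 10.40 ✓; ∠(SL, LB) = 90.00° ✓; |LB| = 21.90 ✓; |ZB| = 29.69 ✓.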